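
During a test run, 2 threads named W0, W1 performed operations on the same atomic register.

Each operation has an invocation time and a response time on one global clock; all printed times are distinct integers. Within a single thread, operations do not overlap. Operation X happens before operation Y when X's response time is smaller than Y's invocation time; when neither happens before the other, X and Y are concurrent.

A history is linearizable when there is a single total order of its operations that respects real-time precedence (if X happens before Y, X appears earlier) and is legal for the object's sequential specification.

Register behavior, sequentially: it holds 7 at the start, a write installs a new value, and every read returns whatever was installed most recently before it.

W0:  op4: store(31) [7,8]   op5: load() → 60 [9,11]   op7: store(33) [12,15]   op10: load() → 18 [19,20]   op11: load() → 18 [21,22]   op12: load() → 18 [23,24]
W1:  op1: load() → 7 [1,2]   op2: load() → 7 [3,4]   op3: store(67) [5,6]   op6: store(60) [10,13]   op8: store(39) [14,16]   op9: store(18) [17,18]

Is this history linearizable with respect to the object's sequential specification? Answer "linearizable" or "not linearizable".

linearizable

a witness: op1, op2, op3, op4, op6, op5, op7, op8, op9, op10, op11, op12
step 1: op1 load() → 7 — value 7
step 2: op2 load() → 7 — value 7
step 3: op3 store(67) — value 67
step 4: op4 store(31) — value 31
step 5: op6 store(60) — value 60
step 6: op5 load() → 60 — value 60
step 7: op7 store(33) — value 33
step 8: op8 store(39) — value 39
step 9: op9 store(18) — value 18
step 10: op10 load() → 18 — value 18
step 11: op11 load() → 18 — value 18
step 12: op12 load() → 18 — value 18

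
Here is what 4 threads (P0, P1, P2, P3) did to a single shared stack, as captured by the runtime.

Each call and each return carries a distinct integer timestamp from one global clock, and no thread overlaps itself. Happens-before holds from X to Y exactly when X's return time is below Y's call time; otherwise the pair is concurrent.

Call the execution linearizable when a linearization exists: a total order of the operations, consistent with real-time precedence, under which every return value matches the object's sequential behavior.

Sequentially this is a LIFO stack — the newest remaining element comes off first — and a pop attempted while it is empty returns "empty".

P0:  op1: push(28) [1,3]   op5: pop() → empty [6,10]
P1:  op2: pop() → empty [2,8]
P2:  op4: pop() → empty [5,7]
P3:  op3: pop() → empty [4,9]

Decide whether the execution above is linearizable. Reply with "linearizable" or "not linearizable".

not linearizable

already the first 10 events (up to op5's response at time 10) admit no linearization; the first 9 still do
real-time-consistent orders of the 5 completed operations: 30 — all fail the stack replay
one such order, op1, op2, op3, op4, op5, breaks at step 2 where op2 pop() → empty is illegal
one such order, op1, op2, op3, op5, op4, breaks at step 2 where op2 pop() → empty is illegal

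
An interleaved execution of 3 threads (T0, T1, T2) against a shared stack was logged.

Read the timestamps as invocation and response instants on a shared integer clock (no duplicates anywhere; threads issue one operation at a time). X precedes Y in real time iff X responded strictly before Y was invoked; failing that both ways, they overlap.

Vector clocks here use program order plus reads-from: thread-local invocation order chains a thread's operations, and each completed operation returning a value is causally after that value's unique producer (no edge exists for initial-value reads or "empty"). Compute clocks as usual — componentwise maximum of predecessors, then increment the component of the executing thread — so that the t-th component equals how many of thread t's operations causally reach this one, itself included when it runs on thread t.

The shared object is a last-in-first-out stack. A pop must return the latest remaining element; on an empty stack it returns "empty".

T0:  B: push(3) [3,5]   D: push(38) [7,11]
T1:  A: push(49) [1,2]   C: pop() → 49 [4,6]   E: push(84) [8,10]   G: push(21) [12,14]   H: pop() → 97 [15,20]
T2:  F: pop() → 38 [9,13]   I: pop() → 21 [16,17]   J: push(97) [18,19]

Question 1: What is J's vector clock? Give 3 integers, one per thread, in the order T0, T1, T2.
A (invocation 1): nothing precedes it; T1's component alone gives (0, 1, 0)
B (invocation 3): nothing precedes it; T0's component alone gives (1, 0, 0)
VC(C, invoked at 4): max of VC(A)=(0, 1, 0), then +1 on thread T1 → (0, 2, 0)
VC(D, invoked at 7): max of VC(B)=(1, 0, 0), then +1 on thread T0 → (2, 0, 0)
VC(E, invoked at 8): max of VC(C)=(0, 2, 0), then +1 on thread T1 → (0, 3, 0)
VC(F, invoked at 9): max of VC(D)=(2, 0, 0), then +1 on thread T2 → (2, 0, 1)
VC(G, invoked at 12): max of VC(E)=(0, 3, 0), then +1 on thread T1 → (0, 4, 0)
VC(I, invoked at 16): max of VC(F)=(2, 0, 1), VC(G)=(0, 4, 0), then +1 on thread T2 → (2, 4, 2)
VC(J, invoked at 18): max of VC(I)=(2, 4, 2), then +1 on thread T2 → (2, 4, 3)
VC(H, invoked at 15): max of VC(G)=(0, 4, 0), VC(J)=(2, 4, 3), then +1 on thread T1 → (2, 5, 3)
target: VC(J) = (2, 4, 3)

(2, 4, 3)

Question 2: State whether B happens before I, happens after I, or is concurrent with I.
B spans [3,5], I spans [16,17]
resp(B)=5 < inv(I)=16

before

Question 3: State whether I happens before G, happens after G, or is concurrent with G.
I spans [16,17], G spans [12,14]
resp(G)=14 < inv(I)=16

after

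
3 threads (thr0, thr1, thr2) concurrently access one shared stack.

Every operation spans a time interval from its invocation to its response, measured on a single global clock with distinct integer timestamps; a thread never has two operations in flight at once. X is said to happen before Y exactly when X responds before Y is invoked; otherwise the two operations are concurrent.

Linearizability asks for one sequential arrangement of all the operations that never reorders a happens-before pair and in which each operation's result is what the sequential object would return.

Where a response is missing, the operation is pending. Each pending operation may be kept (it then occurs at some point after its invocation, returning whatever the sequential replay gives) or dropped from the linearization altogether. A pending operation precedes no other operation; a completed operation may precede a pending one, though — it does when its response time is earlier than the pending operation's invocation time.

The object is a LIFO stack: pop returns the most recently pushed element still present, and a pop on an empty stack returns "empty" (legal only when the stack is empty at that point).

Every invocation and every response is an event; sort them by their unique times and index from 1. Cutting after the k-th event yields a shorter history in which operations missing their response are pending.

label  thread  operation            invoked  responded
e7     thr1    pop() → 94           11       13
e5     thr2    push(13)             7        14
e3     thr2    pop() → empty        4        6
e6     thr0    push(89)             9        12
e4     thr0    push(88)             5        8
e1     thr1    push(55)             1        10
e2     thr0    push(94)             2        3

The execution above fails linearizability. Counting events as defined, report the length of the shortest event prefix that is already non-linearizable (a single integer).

6

one valid order for events 1..5 is e1, e2:
1. e1 push(55) (pending, included), leaving stack <55>
2. e2 push(94), leaving stack <55,94>
at event 6 (e3's time-6 response) nothing linearizes any more
include/drop combinations of the 2 pending operations (e1, e4) were all tried; none helps
for example e2, e3 (pending dropped) fails at step 2: e3 pop() → empty is not legal there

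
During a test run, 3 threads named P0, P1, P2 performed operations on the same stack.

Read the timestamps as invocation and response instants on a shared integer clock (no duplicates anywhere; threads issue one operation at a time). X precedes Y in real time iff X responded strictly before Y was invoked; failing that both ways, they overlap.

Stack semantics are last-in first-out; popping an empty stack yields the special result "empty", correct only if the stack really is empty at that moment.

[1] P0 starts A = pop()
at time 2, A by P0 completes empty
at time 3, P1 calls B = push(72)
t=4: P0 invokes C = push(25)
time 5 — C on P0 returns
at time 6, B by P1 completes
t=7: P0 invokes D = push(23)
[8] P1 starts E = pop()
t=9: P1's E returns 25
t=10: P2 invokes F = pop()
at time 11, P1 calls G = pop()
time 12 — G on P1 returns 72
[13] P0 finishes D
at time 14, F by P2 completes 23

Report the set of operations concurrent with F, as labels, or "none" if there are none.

D, G

F runs from 10 to 14; window-overlapping ops are concurrent
A [1,2]: before
B [3,6]: before
C [4,5]: before
D [7,13]: concurrent
E [8,9]: before
G [11,12]: concurrent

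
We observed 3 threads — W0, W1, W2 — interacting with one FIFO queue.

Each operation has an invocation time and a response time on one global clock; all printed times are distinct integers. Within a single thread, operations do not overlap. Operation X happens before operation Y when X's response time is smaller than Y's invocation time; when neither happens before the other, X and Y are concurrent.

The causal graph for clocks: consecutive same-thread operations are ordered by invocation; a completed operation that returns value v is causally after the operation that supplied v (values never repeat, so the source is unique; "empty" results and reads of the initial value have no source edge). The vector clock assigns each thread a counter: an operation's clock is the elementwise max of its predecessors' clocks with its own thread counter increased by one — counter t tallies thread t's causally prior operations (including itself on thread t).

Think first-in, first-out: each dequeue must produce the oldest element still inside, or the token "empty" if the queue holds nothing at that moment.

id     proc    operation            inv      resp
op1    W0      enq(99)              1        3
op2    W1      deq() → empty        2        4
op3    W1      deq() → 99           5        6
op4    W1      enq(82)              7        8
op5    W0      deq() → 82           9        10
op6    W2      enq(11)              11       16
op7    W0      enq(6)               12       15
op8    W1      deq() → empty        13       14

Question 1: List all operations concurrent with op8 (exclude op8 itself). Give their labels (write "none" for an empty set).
op6, op7

op8 spans [13,14]; an op avoiding the whole window 13..14 is ordered, any other is concurrent
op1 [1,3]: before
op2 [2,4]: before
op3 [5,6]: before
op4 [7,8]: before
op5 [9,10]: before
op6 [11,16]: concurrent
op7 [12,15]: concurrent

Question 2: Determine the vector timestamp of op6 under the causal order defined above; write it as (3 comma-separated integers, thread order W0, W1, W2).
(0, 0, 1)

root op op6, invoked 11: fresh clock plus W2's own tick → (0, 0, 1)
root op op2, invoked 2: fresh clock plus W1's own tick → (0, 1, 0)
root op op1, invoked 1: fresh clock plus W0's own tick → (1, 0, 0)
VC(op3, invoked at 5): max of VC(op1)=(1, 0, 0), VC(op2)=(0, 1, 0), then +1 on thread W1 → (1, 2, 0)
VC(op4, invoked at 7): max of VC(op3)=(1, 2, 0), then +1 on thread W1 → (1, 3, 0)
VC(op8, invoked at 13): max of VC(op4)=(1, 3, 0), then +1 on thread W1 → (1, 4, 0)
VC(op5, invoked at 9): max of VC(op1)=(1, 0, 0), VC(op4)=(1, 3, 0), then +1 on thread W0 → (2, 3, 0)
VC(op7, invoked at 12): max of VC(op5)=(2, 3, 0), then +1 on thread W0 → (3, 3, 0)
target: VC(op6) = (0, 0, 1)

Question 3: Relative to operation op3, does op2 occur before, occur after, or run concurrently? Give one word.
before

op2 spans [2,4], op3 spans [5,6]
resp(op2)=4 < inv(op3)=5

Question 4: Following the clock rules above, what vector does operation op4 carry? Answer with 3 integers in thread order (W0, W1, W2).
(1, 3, 0)

op6, invoked 11, has no incoming edges; only W2's bump applies → (0, 0, 1)
op2, invoked 2, has no incoming edges; only W1's bump applies → (0, 1, 0)
op1, invoked 1, has no incoming edges; only W0's bump applies → (1, 0, 0)
from VC(op1)=(1, 0, 0), VC(op2)=(0, 1, 0), op3 (invoked 5) maxes components and bumps W1 → (1, 2, 0)
from VC(op3)=(1, 2, 0), op4 (invoked 7) maxes components and bumps W1 → (1, 3, 0)
from VC(op4)=(1, 3, 0), op8 (invoked 13) maxes components and bumps W1 → (1, 4, 0)
from VC(op1)=(1, 0, 0), VC(op4)=(1, 3, 0), op5 (invoked 9) maxes components and bumps W0 → (2, 3, 0)
from VC(op5)=(2, 3, 0), op7 (invoked 12) maxes components and bumps W0 → (3, 3, 0)
target: VC(op4) = (1, 3, 0)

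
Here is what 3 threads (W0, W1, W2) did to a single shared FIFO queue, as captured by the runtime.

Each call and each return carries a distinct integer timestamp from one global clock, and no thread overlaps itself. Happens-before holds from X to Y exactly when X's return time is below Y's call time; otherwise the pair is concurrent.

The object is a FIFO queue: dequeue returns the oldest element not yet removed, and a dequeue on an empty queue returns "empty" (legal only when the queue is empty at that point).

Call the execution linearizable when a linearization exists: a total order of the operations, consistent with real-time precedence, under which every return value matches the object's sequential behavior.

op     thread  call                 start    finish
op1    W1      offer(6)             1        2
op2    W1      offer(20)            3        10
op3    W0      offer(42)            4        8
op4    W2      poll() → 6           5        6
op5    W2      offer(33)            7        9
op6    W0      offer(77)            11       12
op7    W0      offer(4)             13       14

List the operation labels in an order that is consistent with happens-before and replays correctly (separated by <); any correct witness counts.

after step 1 (op1 offer(6)): queue <6>
after step 2 (op2 offer(20)): queue <6,20>
after step 3 (op3 offer(42)): queue <6,20,42>
after step 4 (op4 poll() → 6): queue <20,42>
after step 5 (op5 offer(33)): queue <20,42,33>
after step 6 (op6 offer(77)): queue <20,42,33,77>
after step 7 (op7 offer(4)): queue <20,42,33,77,4>

op1 < op2 < op3 < op4 < op5 < op6 < op7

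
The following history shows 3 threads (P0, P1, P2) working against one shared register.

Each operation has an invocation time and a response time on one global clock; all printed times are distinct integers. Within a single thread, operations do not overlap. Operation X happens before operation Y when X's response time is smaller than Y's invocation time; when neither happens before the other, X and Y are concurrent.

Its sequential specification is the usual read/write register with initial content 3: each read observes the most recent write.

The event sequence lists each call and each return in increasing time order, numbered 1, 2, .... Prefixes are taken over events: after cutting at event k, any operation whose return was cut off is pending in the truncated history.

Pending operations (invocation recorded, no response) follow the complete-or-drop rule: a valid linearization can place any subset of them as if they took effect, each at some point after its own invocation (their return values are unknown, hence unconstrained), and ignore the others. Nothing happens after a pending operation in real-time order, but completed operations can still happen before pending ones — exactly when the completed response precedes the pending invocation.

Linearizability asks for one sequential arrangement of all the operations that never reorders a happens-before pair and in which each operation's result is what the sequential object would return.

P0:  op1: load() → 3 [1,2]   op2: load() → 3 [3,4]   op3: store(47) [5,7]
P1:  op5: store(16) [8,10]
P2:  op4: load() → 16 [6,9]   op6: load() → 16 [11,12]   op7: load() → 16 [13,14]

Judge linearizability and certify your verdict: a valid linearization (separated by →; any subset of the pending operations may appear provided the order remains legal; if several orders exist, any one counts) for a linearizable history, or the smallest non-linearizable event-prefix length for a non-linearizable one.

linearizable — witness: op1 → op2 → op3 → op5 → op4 → op6 → op7

step 1: op1 load() → 3 — value 3
step 2: op2 load() → 3 — value 3
step 3: op3 store(47) — value 47
step 4: op5 store(16) — value 16
step 5: op4 load() → 16 — value 16
step 6: op6 load() → 16 — value 16
step 7: op7 load() → 16 — value 16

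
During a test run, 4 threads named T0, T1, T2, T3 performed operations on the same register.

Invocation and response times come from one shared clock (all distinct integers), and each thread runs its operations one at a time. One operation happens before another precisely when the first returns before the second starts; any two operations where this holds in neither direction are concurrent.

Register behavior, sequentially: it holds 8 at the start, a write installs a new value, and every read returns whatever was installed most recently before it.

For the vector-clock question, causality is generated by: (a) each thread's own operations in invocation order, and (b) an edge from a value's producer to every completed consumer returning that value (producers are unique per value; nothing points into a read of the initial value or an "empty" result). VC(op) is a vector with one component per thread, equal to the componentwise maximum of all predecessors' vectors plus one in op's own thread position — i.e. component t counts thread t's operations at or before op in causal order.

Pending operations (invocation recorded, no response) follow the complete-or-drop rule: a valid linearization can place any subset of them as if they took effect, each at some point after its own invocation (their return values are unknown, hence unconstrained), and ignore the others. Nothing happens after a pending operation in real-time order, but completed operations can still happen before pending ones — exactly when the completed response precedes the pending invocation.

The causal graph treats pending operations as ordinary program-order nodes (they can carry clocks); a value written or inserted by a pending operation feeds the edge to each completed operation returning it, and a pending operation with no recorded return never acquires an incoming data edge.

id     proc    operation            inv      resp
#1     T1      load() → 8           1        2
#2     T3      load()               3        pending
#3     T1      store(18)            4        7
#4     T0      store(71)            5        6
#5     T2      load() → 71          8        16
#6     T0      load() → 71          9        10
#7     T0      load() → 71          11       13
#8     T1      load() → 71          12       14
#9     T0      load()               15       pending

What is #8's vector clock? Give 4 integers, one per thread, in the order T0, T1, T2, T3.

(1, 3, 0, 0)

VC(#2, invoked at 3): no causal predecessors; +1 on T3 → (0, 0, 0, 1)
VC(#1, invoked at 1): no causal predecessors; +1 on T1 → (0, 1, 0, 0)
VC(#4, invoked at 5): no causal predecessors; +1 on T0 → (1, 0, 0, 0)
VC(#3, invoked at 4): max of VC(#1)=(0, 1, 0, 0), then +1 on thread T1 → (0, 2, 0, 0)
VC(#5, invoked at 8): max of VC(#4)=(1, 0, 0, 0), then +1 on thread T2 → (1, 0, 1, 0)
VC(#6, invoked at 9): max of VC(#4)=(1, 0, 0, 0), then +1 on thread T0 → (2, 0, 0, 0)
VC(#7, invoked at 11): max of VC(#4)=(1, 0, 0, 0), VC(#6)=(2, 0, 0, 0), then +1 on thread T0 → (3, 0, 0, 0)
VC(#8, invoked at 12): max of VC(#3)=(0, 2, 0, 0), VC(#4)=(1, 0, 0, 0), then +1 on thread T1 → (1, 3, 0, 0)
VC(#9, invoked at 15): max of VC(#7)=(3, 0, 0, 0), then +1 on thread T0 → (4, 0, 0, 0)
target: VC(#8) = (1, 3, 0, 0)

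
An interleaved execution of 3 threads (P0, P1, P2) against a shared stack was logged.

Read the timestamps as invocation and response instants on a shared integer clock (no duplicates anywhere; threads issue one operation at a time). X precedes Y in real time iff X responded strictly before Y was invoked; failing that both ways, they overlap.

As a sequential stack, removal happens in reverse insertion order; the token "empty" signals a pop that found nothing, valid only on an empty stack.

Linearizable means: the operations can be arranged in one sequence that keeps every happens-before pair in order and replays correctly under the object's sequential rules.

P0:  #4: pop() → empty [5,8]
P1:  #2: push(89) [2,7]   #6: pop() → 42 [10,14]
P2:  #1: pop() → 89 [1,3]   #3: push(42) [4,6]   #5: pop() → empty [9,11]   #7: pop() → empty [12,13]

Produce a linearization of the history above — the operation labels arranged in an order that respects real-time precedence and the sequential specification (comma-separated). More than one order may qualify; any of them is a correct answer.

step 1: #2 push(89) — stack <89>
step 2: #1 pop() → 89 — stack <>
step 3: #4 pop() → empty — stack <>
step 4: #3 push(42) — stack <42>
step 5: #6 pop() → 42 — stack <>
step 6: #5 pop() → empty — stack <>
step 7: #7 pop() → empty — stack <>

#2, #1, #4, #3, #6, #5, #7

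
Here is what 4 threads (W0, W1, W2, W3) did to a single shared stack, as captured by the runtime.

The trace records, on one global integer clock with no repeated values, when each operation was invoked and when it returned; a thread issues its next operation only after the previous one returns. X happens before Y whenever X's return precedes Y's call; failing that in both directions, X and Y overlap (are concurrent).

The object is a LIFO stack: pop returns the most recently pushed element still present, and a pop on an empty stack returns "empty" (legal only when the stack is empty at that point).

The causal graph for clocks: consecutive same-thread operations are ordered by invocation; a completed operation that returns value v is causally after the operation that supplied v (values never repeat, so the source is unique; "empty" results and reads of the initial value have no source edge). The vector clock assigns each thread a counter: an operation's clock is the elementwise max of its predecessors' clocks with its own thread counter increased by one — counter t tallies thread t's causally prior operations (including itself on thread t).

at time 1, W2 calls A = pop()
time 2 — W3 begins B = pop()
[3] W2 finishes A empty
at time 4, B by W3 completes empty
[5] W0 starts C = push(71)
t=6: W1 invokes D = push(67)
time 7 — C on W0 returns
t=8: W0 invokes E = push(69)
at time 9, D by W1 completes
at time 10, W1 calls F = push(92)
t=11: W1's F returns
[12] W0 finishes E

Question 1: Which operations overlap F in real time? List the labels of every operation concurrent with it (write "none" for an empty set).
F runs from 10 to 11; window-overlapping ops are concurrent
A [1,3]: before
B [2,4]: before
C [5,7]: before
D [6,9]: before
E [8,12]: concurrent

E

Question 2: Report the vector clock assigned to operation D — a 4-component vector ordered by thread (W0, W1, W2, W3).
no predecessors for B (invoked 2): W3 increments from zero → (0, 0, 0, 1)
no predecessors for A (invoked 1): W2 increments from zero → (0, 0, 1, 0)
no predecessors for D (invoked 6): W1 increments from zero → (0, 1, 0, 0)
no predecessors for C (invoked 5): W0 increments from zero → (1, 0, 0, 0)
F (invocation 10): componentwise max over VC(D)=(0, 1, 0, 0), +1 at W1, giving (0, 2, 0, 0)
E (invocation 8): componentwise max over VC(C)=(1, 0, 0, 0), +1 at W0, giving (2, 0, 0, 0)
target: VC(D) = (0, 1, 0, 0)

(0, 1, 0, 0)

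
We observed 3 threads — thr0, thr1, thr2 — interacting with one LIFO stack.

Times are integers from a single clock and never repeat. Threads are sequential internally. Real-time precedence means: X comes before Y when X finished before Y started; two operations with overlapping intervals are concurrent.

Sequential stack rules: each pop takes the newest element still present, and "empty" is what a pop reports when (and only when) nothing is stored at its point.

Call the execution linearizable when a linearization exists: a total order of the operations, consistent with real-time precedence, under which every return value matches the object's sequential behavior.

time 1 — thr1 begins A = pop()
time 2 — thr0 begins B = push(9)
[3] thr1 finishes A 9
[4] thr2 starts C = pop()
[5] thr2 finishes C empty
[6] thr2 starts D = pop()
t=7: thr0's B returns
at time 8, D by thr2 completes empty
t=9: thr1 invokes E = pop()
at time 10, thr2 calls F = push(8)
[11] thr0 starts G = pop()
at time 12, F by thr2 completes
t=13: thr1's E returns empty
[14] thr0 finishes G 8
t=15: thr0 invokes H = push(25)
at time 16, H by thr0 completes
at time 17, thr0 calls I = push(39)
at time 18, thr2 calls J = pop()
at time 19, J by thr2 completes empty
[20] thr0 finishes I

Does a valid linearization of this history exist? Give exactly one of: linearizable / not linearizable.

prefix check: 1..18 passes, 1..19 fails once J's time-19 response joins
real-time-consistent orders of the 9 completed operations: 24 — all fail the LIFO stack replay
completion choices over the 1 pending operation (I) were checked; none helps
one such order, A, B, C, D, E, F, G, H, J (pending dropped), breaks at step 1 where A pop() → 9 is illegal
one such order, A, B, C, D, E, G, F, H, J (pending dropped), breaks at step 1 where A pop() → 9 is illegal

not linearizable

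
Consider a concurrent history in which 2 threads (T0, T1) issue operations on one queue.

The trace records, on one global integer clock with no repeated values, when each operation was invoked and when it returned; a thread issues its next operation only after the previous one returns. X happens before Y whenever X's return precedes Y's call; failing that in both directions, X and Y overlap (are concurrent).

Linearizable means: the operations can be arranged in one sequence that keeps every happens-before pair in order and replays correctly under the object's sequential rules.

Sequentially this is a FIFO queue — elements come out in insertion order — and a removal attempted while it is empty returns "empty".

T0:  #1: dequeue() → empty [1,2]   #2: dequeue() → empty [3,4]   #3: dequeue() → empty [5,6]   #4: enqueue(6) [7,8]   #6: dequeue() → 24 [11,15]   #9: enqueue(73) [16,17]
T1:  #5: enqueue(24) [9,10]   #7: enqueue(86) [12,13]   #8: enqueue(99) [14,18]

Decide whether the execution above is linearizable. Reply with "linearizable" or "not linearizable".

prefix check: 1..14 passes, 1..15 fails once #6's time-15 response joins
all 2 real-time-respecting orders fail — 7 completed queue operations, no legal replay
include/drop combinations of the 1 pending operation (#8) were all tried; none helps
one such order, #1, #2, #3, #4, #5, #6, #7 (pending dropped), breaks at step 6 where #6 dequeue() → 24 is illegal
one such order, #1, #2, #3, #4, #5, #7, #6 (pending dropped), breaks at step 7 where #6 dequeue() → 24 is illegal

not linearizable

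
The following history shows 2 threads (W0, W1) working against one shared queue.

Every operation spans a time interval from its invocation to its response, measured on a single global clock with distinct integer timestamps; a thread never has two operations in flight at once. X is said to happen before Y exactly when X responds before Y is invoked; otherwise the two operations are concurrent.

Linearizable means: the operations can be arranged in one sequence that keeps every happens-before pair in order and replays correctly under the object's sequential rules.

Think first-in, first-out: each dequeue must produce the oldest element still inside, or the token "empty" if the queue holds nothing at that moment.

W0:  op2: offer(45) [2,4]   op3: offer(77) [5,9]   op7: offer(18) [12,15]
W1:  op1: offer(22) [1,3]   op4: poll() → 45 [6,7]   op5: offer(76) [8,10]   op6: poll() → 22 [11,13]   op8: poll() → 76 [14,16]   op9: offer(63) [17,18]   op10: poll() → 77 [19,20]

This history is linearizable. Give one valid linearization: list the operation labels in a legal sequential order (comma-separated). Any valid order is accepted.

op2, op1, op4, op5, op3, op6, op7, op8, op9, op10

1. op2 offer(45), leaving queue <45>
2. op1 offer(22), leaving queue <45,22>
3. op4 poll() → 45, leaving queue <22>
4. op5 offer(76), leaving queue <22,76>
5. op3 offer(77), leaving queue <22,76,77>
6. op6 poll() → 22, leaving queue <76,77>
7. op7 offer(18), leaving queue <76,77,18>
8. op8 poll() → 76, leaving queue <77,18>
9. op9 offer(63), leaving queue <77,18,63>
10. op10 poll() → 77, leaving queue <18,63>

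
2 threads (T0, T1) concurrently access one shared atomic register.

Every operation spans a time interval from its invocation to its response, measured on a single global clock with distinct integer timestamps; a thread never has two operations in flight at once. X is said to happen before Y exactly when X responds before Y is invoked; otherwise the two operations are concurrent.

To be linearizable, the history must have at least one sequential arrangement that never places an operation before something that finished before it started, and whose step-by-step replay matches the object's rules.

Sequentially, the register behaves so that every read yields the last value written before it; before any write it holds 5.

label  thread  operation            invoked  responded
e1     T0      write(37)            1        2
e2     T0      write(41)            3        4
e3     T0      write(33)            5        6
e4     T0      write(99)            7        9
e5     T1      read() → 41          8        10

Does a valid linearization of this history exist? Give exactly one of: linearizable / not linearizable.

not linearizable

events 1..9 are fine; event 10 — the response of e5 at time 10 — makes the prefix non-linearizable
2 orders of the 5 completed atomic register ops respect real time; none is legal
sample order e1, e2, e3, e4, e5 stalls at step 5 — e5 read() → 41 has no legal effect
sample order e1, e2, e3, e5, e4 stalls at step 4 — e5 read() → 41 has no legal effect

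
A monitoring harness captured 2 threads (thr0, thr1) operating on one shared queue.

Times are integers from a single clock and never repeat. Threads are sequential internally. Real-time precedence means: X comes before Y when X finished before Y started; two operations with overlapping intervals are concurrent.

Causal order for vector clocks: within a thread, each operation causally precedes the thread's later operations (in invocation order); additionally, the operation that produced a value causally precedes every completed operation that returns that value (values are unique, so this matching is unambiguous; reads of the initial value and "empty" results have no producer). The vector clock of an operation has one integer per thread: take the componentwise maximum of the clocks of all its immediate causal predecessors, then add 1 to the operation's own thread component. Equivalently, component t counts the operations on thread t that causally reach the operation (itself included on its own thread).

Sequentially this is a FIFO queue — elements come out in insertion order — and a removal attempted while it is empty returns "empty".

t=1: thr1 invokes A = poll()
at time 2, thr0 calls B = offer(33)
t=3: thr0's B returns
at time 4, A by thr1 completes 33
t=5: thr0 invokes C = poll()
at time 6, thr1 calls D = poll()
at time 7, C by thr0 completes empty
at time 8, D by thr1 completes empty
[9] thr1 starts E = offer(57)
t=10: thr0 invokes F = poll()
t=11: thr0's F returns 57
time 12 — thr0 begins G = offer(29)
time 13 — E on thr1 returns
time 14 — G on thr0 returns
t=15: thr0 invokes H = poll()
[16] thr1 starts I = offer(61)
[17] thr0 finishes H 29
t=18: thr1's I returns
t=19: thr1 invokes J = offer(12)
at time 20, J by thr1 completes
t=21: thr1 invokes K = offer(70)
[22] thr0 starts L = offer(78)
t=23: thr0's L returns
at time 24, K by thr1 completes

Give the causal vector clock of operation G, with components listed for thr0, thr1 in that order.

(4, 3)

invoked at 2, B has no predecessors; its own thr0 bump gives (1, 0)
A (invocation 1): componentwise max over VC(B)=(1, 0), +1 at thr1, giving (1, 1)
C (invocation 5): componentwise max over VC(B)=(1, 0), +1 at thr0, giving (2, 0)
D (invocation 6): componentwise max over VC(A)=(1, 1), +1 at thr1, giving (1, 2)
E (invocation 9): componentwise max over VC(D)=(1, 2), +1 at thr1, giving (1, 3)
I (invocation 16): componentwise max over VC(E)=(1, 3), +1 at thr1, giving (1, 4)
J (invocation 19): componentwise max over VC(I)=(1, 4), +1 at thr1, giving (1, 5)
F (invocation 10): componentwise max over VC(C)=(2, 0), VC(E)=(1, 3), +1 at thr0, giving (3, 3)
K (invocation 21): componentwise max over VC(J)=(1, 5), +1 at thr1, giving (1, 6)
G (invocation 12): componentwise max over VC(F)=(3, 3), +1 at thr0, giving (4, 3)
H (invocation 15): componentwise max over VC(G)=(4, 3), +1 at thr0, giving (5, 3)
L (invocation 22): componentwise max over VC(H)=(5, 3), +1 at thr0, giving (6, 3)
target: VC(G) = (4, 3)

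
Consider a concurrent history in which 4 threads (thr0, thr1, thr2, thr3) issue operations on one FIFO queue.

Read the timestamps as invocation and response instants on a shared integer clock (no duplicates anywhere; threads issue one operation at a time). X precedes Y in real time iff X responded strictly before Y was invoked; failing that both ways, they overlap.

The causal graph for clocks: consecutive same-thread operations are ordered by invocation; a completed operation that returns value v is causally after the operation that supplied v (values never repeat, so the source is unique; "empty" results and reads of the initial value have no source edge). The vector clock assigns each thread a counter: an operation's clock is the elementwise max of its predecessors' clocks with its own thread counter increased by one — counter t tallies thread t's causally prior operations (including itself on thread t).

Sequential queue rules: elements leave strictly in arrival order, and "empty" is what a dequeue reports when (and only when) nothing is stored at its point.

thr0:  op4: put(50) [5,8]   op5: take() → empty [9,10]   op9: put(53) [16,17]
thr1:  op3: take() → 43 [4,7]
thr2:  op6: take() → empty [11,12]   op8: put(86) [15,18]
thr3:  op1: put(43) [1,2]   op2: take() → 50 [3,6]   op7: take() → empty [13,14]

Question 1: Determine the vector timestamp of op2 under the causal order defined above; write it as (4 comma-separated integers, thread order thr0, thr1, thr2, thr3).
no predecessors for op1 (invoked 1): thr3 increments from zero → (0, 0, 0, 1)
no predecessors for op6 (invoked 11): thr2 increments from zero → (0, 0, 1, 0)
no predecessors for op4 (invoked 5): thr0 increments from zero → (1, 0, 0, 0)
op8, invoked 15, takes VC(op6)=(0, 0, 1, 0) under max, adds 1 for thr2 → (0, 0, 2, 0)
op3, invoked 4, takes VC(op1)=(0, 0, 0, 1) under max, adds 1 for thr1 → (0, 1, 0, 1)
op5, invoked 9, takes VC(op4)=(1, 0, 0, 0) under max, adds 1 for thr0 → (2, 0, 0, 0)
op2, invoked 3, takes VC(op1)=(0, 0, 0, 1), VC(op4)=(1, 0, 0, 0) under max, adds 1 for thr3 → (1, 0, 0, 2)
op9, invoked 16, takes VC(op5)=(2, 0, 0, 0) under max, adds 1 for thr0 → (3, 0, 0, 0)
op7, invoked 13, takes VC(op2)=(1, 0, 0, 2) under max, adds 1 for thr3 → (1, 0, 0, 3)
target: VC(op2) = (1, 0, 0, 2)

(1, 0, 0, 2)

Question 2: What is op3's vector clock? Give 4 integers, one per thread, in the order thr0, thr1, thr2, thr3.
root op op1, invoked 1: fresh clock plus thr3's own tick → (0, 0, 0, 1)
root op op6, invoked 11: fresh clock plus thr2's own tick → (0, 0, 1, 0)
root op op4, invoked 5: fresh clock plus thr0's own tick → (1, 0, 0, 0)
merge at op8 (invoked 15): VC(op6)=(0, 0, 1, 0), own-thread bump on thr2 → (0, 0, 2, 0)
merge at op3 (invoked 4): VC(op1)=(0, 0, 0, 1), own-thread bump on thr1 → (0, 1, 0, 1)
merge at op5 (invoked 9): VC(op4)=(1, 0, 0, 0), own-thread bump on thr0 → (2, 0, 0, 0)
merge at op2 (invoked 3): VC(op1)=(0, 0, 0, 1), VC(op4)=(1, 0, 0, 0), own-thread bump on thr3 → (1, 0, 0, 2)
merge at op9 (invoked 16): VC(op5)=(2, 0, 0, 0), own-thread bump on thr0 → (3, 0, 0, 0)
merge at op7 (invoked 13): VC(op2)=(1, 0, 0, 2), own-thread bump on thr3 → (1, 0, 0, 3)
target: VC(op3) = (0, 1, 0, 1)

(0, 1, 0, 1)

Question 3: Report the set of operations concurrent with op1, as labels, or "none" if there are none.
concurrent with op1 ([1,2]): every op whose interval crosses 1..2
op2 [3,6]: after
op3 [4,7]: after
op4 [5,8]: after
op5 [9,10]: after
op6 [11,12]: after
op7 [13,14]: after
op8 [15,18]: after
op9 [16,17]: after

none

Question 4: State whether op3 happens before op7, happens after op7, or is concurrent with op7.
op3 spans [4,7], op7 spans [13,14]
resp(op3)=7 < inv(op7)=13

before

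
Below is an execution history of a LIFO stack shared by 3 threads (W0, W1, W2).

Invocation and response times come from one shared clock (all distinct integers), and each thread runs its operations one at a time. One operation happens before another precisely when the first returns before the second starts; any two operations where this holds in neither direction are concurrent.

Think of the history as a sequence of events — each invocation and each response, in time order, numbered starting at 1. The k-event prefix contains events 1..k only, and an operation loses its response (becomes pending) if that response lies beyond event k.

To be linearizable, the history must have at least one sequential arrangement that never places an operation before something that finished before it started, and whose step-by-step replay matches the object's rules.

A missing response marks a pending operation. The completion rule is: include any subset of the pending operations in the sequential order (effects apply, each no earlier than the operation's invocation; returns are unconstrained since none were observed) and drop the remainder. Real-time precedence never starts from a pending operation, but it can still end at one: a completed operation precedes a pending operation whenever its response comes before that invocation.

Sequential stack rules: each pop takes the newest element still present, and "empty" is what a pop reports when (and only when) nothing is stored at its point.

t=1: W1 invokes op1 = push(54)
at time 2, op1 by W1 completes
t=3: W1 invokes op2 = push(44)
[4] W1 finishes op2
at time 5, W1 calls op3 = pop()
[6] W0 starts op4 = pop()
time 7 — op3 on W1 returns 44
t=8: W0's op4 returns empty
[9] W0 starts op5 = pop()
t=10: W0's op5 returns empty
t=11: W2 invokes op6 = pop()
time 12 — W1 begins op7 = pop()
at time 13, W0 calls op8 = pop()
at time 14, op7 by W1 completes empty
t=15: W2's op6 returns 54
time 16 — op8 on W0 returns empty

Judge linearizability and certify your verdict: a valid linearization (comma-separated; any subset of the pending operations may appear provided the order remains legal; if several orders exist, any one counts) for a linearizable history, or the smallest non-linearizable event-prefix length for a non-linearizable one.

not linearizable — minimal violating prefix: 8 events

prefix check: 1..7 passes, 1..8 fails once op4's time-8 response joins
all 2 real-time-respecting orders fail — 4 completed LIFO stack operations, no legal replay
for example op1, op2, op3, op4 fails at step 4: op4 pop() → empty is not legal there
for example op1, op2, op4, op3 fails at step 3: op4 pop() → empty is not legal there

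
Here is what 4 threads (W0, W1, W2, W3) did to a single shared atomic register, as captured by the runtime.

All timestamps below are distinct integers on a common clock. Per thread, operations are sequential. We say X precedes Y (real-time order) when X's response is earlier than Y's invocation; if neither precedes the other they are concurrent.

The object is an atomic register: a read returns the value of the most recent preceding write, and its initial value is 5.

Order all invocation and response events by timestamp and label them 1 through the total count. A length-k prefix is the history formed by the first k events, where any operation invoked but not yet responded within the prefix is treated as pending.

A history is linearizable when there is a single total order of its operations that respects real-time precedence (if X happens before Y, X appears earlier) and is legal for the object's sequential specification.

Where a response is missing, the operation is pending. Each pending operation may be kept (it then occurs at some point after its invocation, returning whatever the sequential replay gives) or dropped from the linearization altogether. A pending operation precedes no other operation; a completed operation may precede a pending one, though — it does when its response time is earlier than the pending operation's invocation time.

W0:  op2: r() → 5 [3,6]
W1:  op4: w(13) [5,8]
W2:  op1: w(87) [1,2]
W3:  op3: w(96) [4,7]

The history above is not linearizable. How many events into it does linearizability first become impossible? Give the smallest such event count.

events 1..5 are linearizable, e.g. via op1:
step 1: op1 w(87) — value 87
at event 6 (op2's time-6 response) nothing linearizes any more
completion choices over the 2 pending operations (op3, op4) were checked; none helps
sample order op1, op2 (pending dropped) stalls at step 2 — op2 r() → 5 has no legal effect

6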